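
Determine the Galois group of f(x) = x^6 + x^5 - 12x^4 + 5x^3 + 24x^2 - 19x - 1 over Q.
6T2: S_3

The polynomial f is an irreducible sextic over Q, so G = Gal(f/Q) is one of the 16 transitive subgroups 6T1, ..., 6T16 of S_6. The discriminant of f is 324179200, which is not a perfect square, so G is not contained in A_6. The transitive groups of degree 6 not contained in A_6 are: C_6 (6T1, order 6), S_3 (6T2, order 6), D_6 (6T3, order 12), C_3 x S_3 (6T5, order 18), A_4 x C_2 (6T6, order 24), S_4 (6T8, order 24), S_3 x S_3 (6T9, order 36), S_4 x C_2 (6T11, order 48), (S_3 x S_3) : C_2 (6T13, order 72), PGL(2,5) (6T14, order 120), S_6 (6T16, order 720). By Dedekind's theorem, for a prime p not dividing disc(f) the degrees of the irreducible factors of f mod p form the cycle type of an element of G. Factoring f modulo the 23 such primes p <= 101 (skipping 2, 5, 37, which divide the discriminant), each new pattern first appears at: mod 3: f = (x^3 + 2x + 1)(x^3 + x^2 + x + 2), pattern 3+3; mod 13: f = (x^2 + 6)(x^2 + 7x + 4)(x^2 + 7x + 7), pattern 2+2+2; mod 67: f = (x + 2)(x + 7)(x + 21)(x + 24)(x + 27)(x + 54), pattern 1+1+1+1+1+1. No other pattern occurs in this range, so the set of observed cycle types is {3+3, 2+2+2, 1+1+1+1+1+1}. The candidates containing elements of all these cycle types are C_6 (6T1) of order 6, S_3 (6T2) of order 6, D_6 (6T3) of order 12, C_3 x S_3 (6T5) of order 18, A_4 x C_2 (6T6) of order 24, S_4 (6T8) of order 24, S_3 x S_3 (6T9) of order 36, S_4 x C_2 (6T11) of order 48, (S_3 x S_3) : C_2 (6T13) of order 72, PGL(2,5) (6T14) of order 120, S_6 (6T16) of order 720; the others are excluded. The observed types are precisely the cycle types that occur in S_3 (6T2). Each of the other remaining candidates has further cycle types, and by the Chebotarev density theorem the matching factorization patterns would occur for a proportion of primes equal to their share of the group: C_6 (6T1) additionally contains elements of type 6 (2 of its 6 elements, about 33% of primes); D_6 (6T3) additionally contains elements of type 6, 2+2+1+1 (5 of its 12 elements, about 42% of primes); C_3 x S_3 (6T5) additionally contains elements of type 6, 3+1+1+1 (10 of its 18 elements, about 56% of primes); A_4 x C_2 (6T6) additionally contains elements of type 6, 2+2+1+1, 2+1+1+1+1 (14 of its 24 elements, about 58% of primes); S_4 (6T8) additionally contains elements of type 4+1+1, 2+2+1+1 (9 of its 24 elements, about 38% of primes); S_3 x S_3 (6T9) additionally contains elements of type 6, 3+1+1+1, 2+2+1+1 (25 of its 36 elements, about 69% of primes); S_4 x C_2 (6T11) additionally contains elements of type 6, 4+2, 4+1+1, 2+2+1+1, 2+1+1+1+1 (32 of its 48 elements, about 67% of primes); (S_3 x S_3) : C_2 (6T13) additionally contains elements of type 6, 4+2, 3+2+1, 3+1+1+1, 2+2+1+1, 2+1+1+1+1 (61 of its 72 elements, about 85% of primes); PGL(2,5) (6T14) additionally contains elements of type 6, 5+1, 4+1+1, 2+2+1+1 (89 of its 120 elements, about 74% of primes); S_6 (6T16) additionally contains elements of type 6, 5+1, 4+2, 4+1+1, 3+2+1, 3+1+1+1, 2+2+1+1, 2+1+1+1+1 (664 of its 720 elements, about 92% of primes). None of the 23 primes tested shows any such pattern (for each of these groups the chance of that is below 10^-4), which rules them out. Hence G = S_3 (6T2), of order 6.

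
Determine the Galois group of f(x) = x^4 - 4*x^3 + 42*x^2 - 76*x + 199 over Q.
The polynomial is an irreducible quartic over Q and its discriminant is 1088391168, which is not a perfect square, so the Galois group is not contained in A_4. The resolvent cubic y^3 - 42*y^2 - 492*y + 24472 has exactly one rational root, so the Galois group is C_4 or D_4. The quartic becomes reducible over Q(sqrt(disc)), so the group is C_4.

C_4, the cyclic group of order 4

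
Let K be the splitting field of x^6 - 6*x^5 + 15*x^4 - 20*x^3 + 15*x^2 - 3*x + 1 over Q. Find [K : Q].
72

The degree of the splitting field over Q equals the order of the Galois group, so first determine the group. The polynomial f is an irreducible sextic over Q, so G = Gal(f/Q) is one of the 16 transitive subgroups 6T1, ..., 6T16 of S_6. The discriminant of f is -9059283, which is not a perfect square, so G is not contained in A_6. The transitive groups of degree 6 not contained in A_6 are: C_6 (6T1, order 6), S_3 (6T2, order 6), D_6 (6T3, order 12), C_3 x S_3 (6T5, order 18), A_4 x C_2 (6T6, order 24), S_4 (6T8, order 24), S_3 x S_3 (6T9, order 36), S_4 x C_2 (6T11, order 48), (S_3 x S_3) : C_2 (6T13, order 72), PGL(2,5) (6T14, order 120), S_6 (6T16, order 720). By Dedekind's theorem, for a prime p not dividing disc(f) the degrees of the irreducible factors of f mod p form the cycle type of an element of G. Factoring f modulo the 28 such primes p <= 127 (skipping 3, 17, 43, which divide the discriminant), each new pattern first appears at: mod 2: f = (x^6 + x^4 + x^2 + x + 1), pattern 6; mod 7: f = (x + 5)(x^2 + x + 4)(x^3 + 2x^2 + x + 6), pattern 3+2+1; mod 11: f = (x^2 + 1)(x^4 + 5x^3 + 3x^2 + 8x + 1), pattern 4+2; mod 13: f = (x + 4)(x + 9)(x^2 + 8x + 10)(x^2 + 12x + 3), pattern 2+2+1+1; mod 61: f = (x + 1)(x + 3)(x + 9)(x + 20)(x^2 + 22x + 27), pattern 2+1+1+1+1; mod 97: f = (x + 9)(x + 11)(x + 48)(x^3 + 23x^2 + 11x + 96), pattern 3+1+1+1; mod 113: f = (x^2 + 2x + 7)(x^2 + 43x + 61)(x^2 + 62x + 9), pattern 2+2+2; mod 127: f = (x^3 + 36x^2 + 70x + 126)(x^3 + 85x^2 + 60x + 126), pattern 3+3. No other pattern occurs in this range, so the set of observed cycle types is {6, 3+2+1, 4+2, 2+2+1+1, 2+1+1+1+1, 3+1+1+1, 2+2+2, 3+3}. The candidates containing elements of all these cycle types are (S_3 x S_3) : C_2 (6T13) of order 72, S_6 (6T16) of order 720; the others are excluded. The observed types are precisely the cycle types that occur in (S_3 x S_3) : C_2 (6T13) (apart from the identity). Each of the other remaining candidates has further cycle types, and by the Chebotarev density theorem the matching factorization patterns would occur for a proportion of primes equal to their share of the group: S_6 (6T16) additionally contains elements of type 5+1, 4+1+1 (234 of its 720 elements, about 32% of primes). None of the 28 primes tested shows any such pattern (for each of these groups the chance of that is below 10^-4), which rules them out. Hence G = (S_3 x S_3) : C_2 (6T13), of order 72. The Galois group (S_3 x S_3) : C_2 (6T13) has order 72, so the splitting field has degree 72 over Q.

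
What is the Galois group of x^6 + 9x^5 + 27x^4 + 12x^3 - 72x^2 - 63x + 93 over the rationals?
C_3 x S_3 (order 18)

The polynomial f is an irreducible sextic over Q, so G = Gal(f/Q) is one of the 16 transitive subgroups 6T1, ..., 6T16 of S_6. The discriminant of f is -66566351043, which is not a perfect square, so G is not contained in A_6. The transitive groups of degree 6 not contained in A_6 are: C_6 (6T1, order 6), S_3 (6T2, order 6), D_6 (6T3, order 12), C_3 x S_3 (6T5, order 18), A_4 x C_2 (6T6, order 24), S_4 (6T8, order 24), S_3 x S_3 (6T9, order 36), S_4 x C_2 (6T11, order 48), (S_3 x S_3) : C_2 (6T13, order 72), PGL(2,5) (6T14, order 120), S_6 (6T16, order 720). By Dedekind's theorem, for a prime p not dividing disc(f) the degrees of the irreducible factors of f mod p form the cycle type of an element of G. Factoring f modulo the 33 such primes p <= 139 (skipping 3, which divides the discriminant), each new pattern first appears at: mod 2: f = (x^6 + x^5 + x^4 + x + 1), pattern 6; mod 7: f = (x + 1)(x + 4)(x + 6)(x^3 + 5x^2 + x + 3), pattern 3+1+1+1; mod 17: f = (x^2 + 5)(x^2 + 4x + 10)(x^2 + 5x + 9), pattern 2+2+2; mod 19: f = (x^3 + x^2 + 12x + 7)(x^3 + 8x^2 + 7x + 16), pattern 3+3; mod 73: f = (x + 12)(x + 16)(x + 28)(x + 56)(x + 57)(x + 59), pattern 1+1+1+1+1+1. No other pattern occurs in this range, so the set of observed cycle types is {6, 3+1+1+1, 2+2+2, 3+3, 1+1+1+1+1+1}. The candidates containing elements of all these cycle types are C_3 x S_3 (6T5) of order 18, S_3 x S_3 (6T9) of order 36, (S_3 x S_3) : C_2 (6T13) of order 72, S_6 (6T16) of order 720; the others are excluded. The observed types are precisely the cycle types that occur in C_3 x S_3 (6T5). Each of the other remaining candidates has further cycle types, and by the Chebotarev density theorem the matching factorization patterns would occur for a proportion of primes equal to their share of the group: S_3 x S_3 (6T9) additionally contains elements of type 2+2+1+1 (9 of its 36 elements, about 25% of primes); (S_3 x S_3) : C_2 (6T13) additionally contains elements of type 4+2, 3+2+1, 2+2+1+1, 2+1+1+1+1 (45 of its 72 elements, about 62% of primes); S_6 (6T16) additionally contains elements of type 5+1, 4+2, 4+1+1, 3+2+1, 2+2+1+1, 2+1+1+1+1 (504 of its 720 elements, about 70% of primes). None of the 33 primes tested shows any such pattern (for each of these groups the chance of that is below 10^-4), which rules them out. Hence G = C_3 x S_3 (6T5), of order 18.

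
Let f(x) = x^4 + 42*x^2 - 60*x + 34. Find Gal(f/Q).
4T2: V_4

The polynomial is an irreducible quartic over Q and its discriminant is 765296896 = 27664^2, a perfect square, so the Galois group is contained in A_4. The resolvent cubic y^3 - 42*y^2 - 136*y + 2112 splits completely over Q, which gives the Klein four-group V_4.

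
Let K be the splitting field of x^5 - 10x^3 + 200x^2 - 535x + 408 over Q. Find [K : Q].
The degree of the splitting field over Q equals the order of the Galois group, so first determine the group. The polynomial f is an irreducible quintic over Q, so G = Gal(f/Q) is a transitive subgroup of S_5: one of C_5 (5T1, order 5), D_5 (5T2, order 10), F_20 (5T3, order 20), A_5 (5T4, order 60) or S_5 (5T5, order 120). The discriminant of f is 681836544000000 = 26112000^2, a perfect square, so G is contained in A_5. The transitive groups of degree 5 contained in A_5 are: C_5 (5T1, order 5), D_5 (5T2, order 10), A_5 (5T4, order 60). By Dedekind's theorem, for a prime p not dividing disc(f) the degrees of the irreducible factors of f mod p form the cycle type of an element of G. Factoring f modulo the 23 such primes p <= 103 (skipping 2, 3, 5, 17, which divide the discriminant), each new pattern first appears at: mod 7: f = (x^5 + 4x^3 + 4x^2 + 4x + 2), pattern 5; mod 29: f = (x + 12)(x^2 + 5x + 7)(x^2 + 12x + 9), pattern 2+2+1. No other pattern occurs in this range, so the set of observed cycle types is {5, 2+2+1}. The candidates containing elements of all these cycle types are D_5 (5T2) of order 10, A_5 (5T4) of order 60; the others are excluded. The observed types are precisely the cycle types that occur in D_5 (5T2) (apart from the identity). Each of the other remaining candidates has further cycle types, and by the Chebotarev density theorem the matching factorization patterns would occur for a proportion of primes equal to their share of the group: A_5 (5T4) additionally contains elements of type 3+1+1 (20 of its 60 elements, about 33% of primes). None of the 23 primes tested shows any such pattern (for each of these groups the chance of that is below 10^-4), which rules them out. Hence G = D_5 (5T2), of order 10. The Galois group D_5 (5T2) has order 10, so the splitting field has degree 10 over Q.

10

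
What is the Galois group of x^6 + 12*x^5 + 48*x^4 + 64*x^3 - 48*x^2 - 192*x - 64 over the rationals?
The polynomial f is an irreducible sextic over Q, so G = Gal(f/Q) is one of the 16 transitive subgroups 6T1, ..., 6T16 of S_6. The discriminant of f is -450868486864896, which is not a perfect square, so G is not contained in A_6. The transitive groups of degree 6 not contained in A_6 are: C_6 (6T1, order 6), S_3 (6T2, order 6), D_6 (6T3, order 12), C_3 x S_3 (6T5, order 18), A_4 x C_2 (6T6, order 24), S_4 (6T8, order 24), S_3 x S_3 (6T9, order 36), S_4 x C_2 (6T11, order 48), (S_3 x S_3) : C_2 (6T13, order 72), PGL(2,5) (6T14, order 120), S_6 (6T16, order 720). By Dedekind's theorem, for a prime p not dividing disc(f) the degrees of the irreducible factors of f mod p form the cycle type of an element of G. Factoring f modulo the 33 such primes p <= 149 (skipping 2, 3, which divide the discriminant), each new pattern first appears at: mod 5: f = (x^3 + 3x^2 + x + 2)(x^3 + 4x^2 + 3), pattern 3+3; mod 7: f = (x^6 + 5x^5 + 6x^4 + x^3 + x^2 + 4x + 6), pattern 6; mod 17: f = (x + 6)(x + 15)(x^2 + 4x + 1)(x^2 + 4x + 11), pattern 2+2+1+1; mod 19: f = (x + 7)(x + 9)(x + 14)(x + 16)(x^2 + 4x + 9), pattern 2+1+1+1+1; mod 71: f = (x^2 + 4x + 7)(x^2 + 4x + 22)(x^2 + 4x + 42), pattern 2+2+2. No other pattern occurs in this range, so the set of observed cycle types is {3+3, 6, 2+2+1+1, 2+1+1+1+1, 2+2+2}. The candidates containing elements of all these cycle types are A_4 x C_2 (6T6) of order 24, S_4 x C_2 (6T11) of order 48, (S_3 x S_3) : C_2 (6T13) of order 72, S_6 (6T16) of order 720; the others are excluded. The observed types are precisely the cycle types that occur in A_4 x C_2 (6T6) (apart from the identity). Each of the other remaining candidates has further cycle types, and by the Chebotarev density theorem the matching factorization patterns would occur for a proportion of primes equal to their share of the group: S_4 x C_2 (6T11) additionally contains elements of type 4+2, 4+1+1 (12 of its 48 elements, about 25% of primes); (S_3 x S_3) : C_2 (6T13) additionally contains elements of type 4+2, 3+2+1, 3+1+1+1 (34 of its 72 elements, about 47% of primes); S_6 (6T16) additionally contains elements of type 5+1, 4+2, 4+1+1, 3+2+1, 3+1+1+1 (484 of its 720 elements, about 67% of primes). None of the 33 primes tested shows any such pattern (for each of these groups the chance of that is below 10^-4), which rules them out. Hence G = A_4 x C_2 (6T6), of order 24.

A_4 x C_2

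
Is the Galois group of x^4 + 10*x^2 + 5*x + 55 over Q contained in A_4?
The polynomial is irreducible of degree 4 over Q. Its discriminant is 14535125, which is not a perfect square. A Galois group lies in the alternating group exactly when the discriminant is a square in Q, so the Galois group (C_4) is not contained in A_4.

No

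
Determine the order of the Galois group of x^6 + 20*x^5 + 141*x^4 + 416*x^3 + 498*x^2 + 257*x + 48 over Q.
60

The degree of the splitting field over Q equals the order of the Galois group, so first determine the group. The polynomial f is an irreducible sextic over Q, so G = Gal(f/Q) is one of the 16 transitive subgroups 6T1, ..., 6T16 of S_6. The discriminant of f is 30991489 = 5567^2, a perfect square, so G is contained in A_6. The transitive groups of degree 6 contained in A_6 are: A_4 (6T4, order 12), S_4 (6T7, order 24), (C_3 x C_3) : C_4 (6T10, order 36), PSL(2,5) (6T12, order 60), A_6 (6T15, order 360). By Dedekind's theorem, for a prime p not dividing disc(f) the degrees of the irreducible factors of f mod p form the cycle type of an element of G. Factoring f modulo the 21 such primes p <= 79 (skipping 19, which divides the discriminant), each new pattern first appears at: mod 2: f = (x)(x^5 + x^3 + 1), pattern 5+1; mod 7: f = (x^3 + x^2 + 3x + 5)(x^3 + 5x^2 + 4), pattern 3+3; mod 61: f = (x + 2)(x + 3)(x^2 + 36x + 13)(x^2 + 40x + 10), pattern 2+2+1+1. No other pattern occurs in this range, so the set of observed cycle types is {5+1, 3+3, 2+2+1+1}. The candidates containing elements of all these cycle types are PSL(2,5) (6T12) of order 60, A_6 (6T15) of order 360; the others are excluded. The observed types are precisely the cycle types that occur in PSL(2,5) (6T12) (apart from the identity). Each of the other remaining candidates has further cycle types, and by the Chebotarev density theorem the matching factorization patterns would occur for a proportion of primes equal to their share of the group: A_6 (6T15) additionally contains elements of type 4+2, 3+1+1+1 (130 of its 360 elements, about 36% of primes). None of the 21 primes tested shows any such pattern (for each of these groups the chance of that is below 10^-4), which rules them out. Hence G = PSL(2,5) (6T12), of order 60. The Galois group PSL(2,5) (6T12) has order 60, so the splitting field has degree 60 over Q.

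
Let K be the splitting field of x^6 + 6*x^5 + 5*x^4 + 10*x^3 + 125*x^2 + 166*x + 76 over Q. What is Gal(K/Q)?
6T10: (C_3 x C_3) : C_4

The polynomial f is an irreducible sextic over Q, so G = Gal(f/Q) is one of the 16 transitive subgroups 6T1, ..., 6T16 of S_6. The discriminant of f is 38875225000000 = 6235000^2, a perfect square, so G is contained in A_6. The transitive groups of degree 6 contained in A_6 are: A_4 (6T4, order 12), S_4 (6T7, order 24), (C_3 x C_3) : C_4 (6T10, order 36), PSL(2,5) (6T12, order 60), A_6 (6T15, order 360). By Dedekind's theorem, for a prime p not dividing disc(f) the degrees of the irreducible factors of f mod p form the cycle type of an element of G. Factoring f modulo the 19 such primes p <= 83 (skipping 2, 5, 29, 43, which divide the discriminant), each new pattern first appears at: mod 3: f = (x^2 + 1)(x^4 + x^2 + x + 1), pattern 4+2; mod 11: f = (x^3 + 7x^2 + 5x + 3)(x^3 + 10x^2 + 7x + 7), pattern 3+3; mod 19: f = (x)(x + 5)(x^2 + 8x + 14)(x^2 + 12x + 4), pattern 2+2+1+1; mod 61: f = (x + 20)(x + 38)(x + 41)(x^3 + 29x^2 + 35x + 43), pattern 3+1+1+1. No other pattern occurs in this range, so the set of observed cycle types is {4+2, 3+3, 2+2+1+1, 3+1+1+1}. The candidates containing elements of all these cycle types are (C_3 x C_3) : C_4 (6T10) of order 36, A_6 (6T15) of order 360; the others are excluded. The observed types are precisely the cycle types that occur in (C_3 x C_3) : C_4 (6T10) (apart from the identity). Each of the other remaining candidates has further cycle types, and by the Chebotarev density theorem the matching factorization patterns would occur for a proportion of primes equal to their share of the group: A_6 (6T15) additionally contains elements of type 5+1 (144 of its 360 elements, about 40% of primes). None of the 19 primes tested shows any such pattern (for each of these groups the chance of that is below 10^-4), which rules them out. Hence G = (C_3 x C_3) : C_4 (6T10), of order 36.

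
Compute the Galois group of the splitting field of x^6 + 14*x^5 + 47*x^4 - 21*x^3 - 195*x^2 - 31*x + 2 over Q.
PSL(2,5) (also written A5(6))

The polynomial f is an irreducible sextic over Q, so G = Gal(f/Q) is one of the 16 transitive subgroups 6T1, ..., 6T16 of S_6. The discriminant of f is 8413926734596681 = 91727459^2, a perfect square, so G is contained in A_6. The transitive groups of degree 6 contained in A_6 are: A_4 (6T4, order 12), S_4 (6T7, order 24), (C_3 x C_3) : C_4 (6T10, order 36), PSL(2,5) (6T12, order 60), A_6 (6T15, order 360). By Dedekind's theorem, for a prime p not dividing disc(f) the degrees of the irreducible factors of f mod p form the cycle type of an element of G. Factoring f modulo the 21 such primes p <= 79 (skipping 19, which divides the discriminant), each new pattern first appears at: mod 2: f = (x)(x^5 + x^3 + x^2 + x + 1), pattern 5+1; mod 7: f = (x^3 + 3x^2 + 4x + 1)(x^3 + 4x^2 + 3x + 2), pattern 3+3; mod 61: f = (x + 39)(x + 60)(x^2 + 45x + 29)(x^2 + 53x + 48), pattern 2+2+1+1. No other pattern occurs in this range, so the set of observed cycle types is {5+1, 3+3, 2+2+1+1}. The candidates containing elements of all these cycle types are PSL(2,5) (6T12) of order 60, A_6 (6T15) of order 360; the others are excluded. The observed types are precisely the cycle types that occur in PSL(2,5) (6T12) (apart from the identity). Each of the other remaining candidates has further cycle types, and by the Chebotarev density theorem the matching factorization patterns would occur for a proportion of primes equal to their share of the group: A_6 (6T15) additionally contains elements of type 4+2, 3+1+1+1 (130 of its 360 elements, about 36% of primes). None of the 21 primes tested shows any such pattern (for each of these groups the chance of that is below 10^-4), which rules them out. Hence G = PSL(2,5) (6T12), of order 60.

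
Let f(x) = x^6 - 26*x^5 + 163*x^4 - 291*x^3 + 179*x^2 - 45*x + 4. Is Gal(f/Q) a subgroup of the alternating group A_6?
The polynomial is irreducible of degree 6 over Q. Its discriminant is 30991489 = 5567^2, a perfect square. A Galois group lies in the alternating group exactly when the discriminant is a square in Q, so the Galois group (PSL(2,5)) is contained in A_6.

Yes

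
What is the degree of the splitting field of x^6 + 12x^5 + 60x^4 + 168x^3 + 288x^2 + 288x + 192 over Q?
6

The degree of the splitting field over Q equals the order of the Galois group, so first determine the group. The polynomial f is an irreducible sextic over Q, so G = Gal(f/Q) is one of the 16 transitive subgroups 6T1, ..., 6T16 of S_6. The discriminant of f is -21134460321792, which is not a perfect square, so G is not contained in A_6. The transitive groups of degree 6 not contained in A_6 are: C_6 (6T1, order 6), S_3 (6T2, order 6), D_6 (6T3, order 12), C_3 x S_3 (6T5, order 18), A_4 x C_2 (6T6, order 24), S_4 (6T8, order 24), S_3 x S_3 (6T9, order 36), S_4 x C_2 (6T11, order 48), (S_3 x S_3) : C_2 (6T13, order 72), PGL(2,5) (6T14, order 120), S_6 (6T16, order 720). By Dedekind's theorem, for a prime p not dividing disc(f) the degrees of the irreducible factors of f mod p form the cycle type of an element of G. Factoring f modulo the 37 such primes p <= 167 (skipping 2, 3, which divide the discriminant), each new pattern first appears at: mod 5: f = (x^6 + 2x^5 + 3x^3 + 3x^2 + 3x + 2), pattern 6; mod 7: f = (x^3 + 6x^2 + 5x + 4)(x^3 + 6x^2 + 5x + 6), pattern 3+3; mod 17: f = (x^2 + 7x + 14)(x^2 + 10x + 3)(x^2 + 12x + 7), pattern 2+2+2; mod 19: f = (x + 3)(x + 6)(x + 8)(x + 9)(x + 11)(x + 13), pattern 1+1+1+1+1+1. No other pattern occurs in this range, so the set of observed cycle types is {6, 3+3, 2+2+2, 1+1+1+1+1+1}. The candidates containing elements of all these cycle types are C_6 (6T1) of order 6, D_6 (6T3) of order 12, C_3 x S_3 (6T5) of order 18, A_4 x C_2 (6T6) of order 24, S_3 x S_3 (6T9) of order 36, S_4 x C_2 (6T11) of order 48, (S_3 x S_3) : C_2 (6T13) of order 72, PGL(2,5) (6T14) of order 120, S_6 (6T16) of order 720; the others are excluded. The observed types are precisely the cycle types that occur in C_6 (6T1). Each of the other remaining candidates has further cycle types, and by the Chebotarev density theorem the matching factorization patterns would occur for a proportion of primes equal to their share of the group: D_6 (6T3) additionally contains elements of type 2+2+1+1 (3 of its 12 elements, about 25% of primes); C_3 x S_3 (6T5) additionally contains elements of type 3+1+1+1 (4 of its 18 elements, about 22% of primes); A_4 x C_2 (6T6) additionally contains elements of type 2+2+1+1, 2+1+1+1+1 (6 of its 24 elements, about 25% of primes); S_3 x S_3 (6T9) additionally contains elements of type 3+1+1+1, 2+2+1+1 (13 of its 36 elements, about 36% of primes); S_4 x C_2 (6T11) additionally contains elements of type 4+2, 4+1+1, 2+2+1+1, 2+1+1+1+1 (24 of its 48 elements, about 50% of primes); (S_3 x S_3) : C_2 (6T13) additionally contains elements of type 4+2, 3+2+1, 3+1+1+1, 2+2+1+1, 2+1+1+1+1 (49 of its 72 elements, about 68% of primes); PGL(2,5) (6T14) additionally contains elements of type 5+1, 4+1+1, 2+2+1+1 (69 of its 120 elements, about 58% of primes); S_6 (6T16) additionally contains elements of type 5+1, 4+2, 4+1+1, 3+2+1, 3+1+1+1, 2+2+1+1, 2+1+1+1+1 (544 of its 720 elements, about 76% of primes). None of the 37 primes tested shows any such pattern (for each of these groups the chance of that is below 10^-4), which rules them out. Hence G = C_6 (6T1), of order 6. The Galois group C_6 (6T1) has order 6, so the splitting field has degree 6 over Q.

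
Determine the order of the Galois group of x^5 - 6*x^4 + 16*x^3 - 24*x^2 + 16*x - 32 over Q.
10

The degree of the splitting field over Q equals the order of the Galois group, so first determine the group. The polynomial f is an irreducible quintic over Q, so G = Gal(f/Q) is a transitive subgroup of S_5: one of C_5 (5T1, order 5), D_5 (5T2, order 10), F_20 (5T3, order 20), A_5 (5T4, order 60) or S_5 (5T5, order 120). The discriminant of f is 2316304384 = 48128^2, a perfect square, so G is contained in A_5. The transitive groups of degree 5 contained in A_5 are: C_5 (5T1, order 5), D_5 (5T2, order 10), A_5 (5T4, order 60). By Dedekind's theorem, for a prime p not dividing disc(f) the degrees of the irreducible factors of f mod p form the cycle type of an element of G. Factoring f modulo the 23 such primes p <= 97 (skipping 2, 47, which divide the discriminant), each new pattern first appears at: mod 3: f = (x^5 + x^3 + x + 1), pattern 5; mod 5: f = (x + 1)(x^2 + x + 2)(x^2 + 2x + 4), pattern 2+2+1; mod 83: f = (x + 23)(x + 35)(x + 51)(x + 57)(x + 77), pattern 1+1+1+1+1. No other pattern occurs in this range, so the set of observed cycle types is {5, 2+2+1, 1+1+1+1+1}. The candidates containing elements of all these cycle types are D_5 (5T2) of order 10, A_5 (5T4) of order 60; the others are excluded. The observed types are precisely the cycle types that occur in D_5 (5T2). Each of the other remaining candidates has further cycle types, and by the Chebotarev density theorem the matching factorization patterns would occur for a proportion of primes equal to their share of the group: A_5 (5T4) additionally contains elements of type 3+1+1 (20 of its 60 elements, about 33% of primes). None of the 23 primes tested shows any such pattern (for each of these groups the chance of that is below 10^-4), which rules them out. Hence G = D_5 (5T2), of order 10. The Galois group D_5 (5T2) has order 10, so the splitting field has degree 10 over Q.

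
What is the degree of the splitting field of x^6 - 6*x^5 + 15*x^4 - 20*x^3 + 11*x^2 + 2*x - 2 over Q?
48

The degree of the splitting field over Q equals the order of the Galois group, so first determine the group. The polynomial f is an irreducible sextic over Q, so G = Gal(f/Q) is one of the 16 transitive subgroups 6T1, ..., 6T16 of S_6. The discriminant of f is -3356224, which is not a perfect square, so G is not contained in A_6. The transitive groups of degree 6 not contained in A_6 are: C_6 (6T1, order 6), S_3 (6T2, order 6), D_6 (6T3, order 12), C_3 x S_3 (6T5, order 18), A_4 x C_2 (6T6, order 24), S_4 (6T8, order 24), S_3 x S_3 (6T9, order 36), S_4 x C_2 (6T11, order 48), (S_3 x S_3) : C_2 (6T13, order 72), PGL(2,5) (6T14, order 120), S_6 (6T16, order 720). By Dedekind's theorem, for a prime p not dividing disc(f) the degrees of the irreducible factors of f mod p form the cycle type of an element of G. Factoring f modulo the 67 such primes p <= 347 (skipping 2, 229, which divide the discriminant), each new pattern first appears at: mod 3: f = (x^6 + x^3 + 2x^2 + 2x + 1), pattern 6; mod 5: f = (x^3 + 4x + 3)(x^3 + 4x^2 + x + 1), pattern 3+3; mod 7: f = (x + 1)(x + 4)(x^4 + 3x^3 + 3x^2 + 2x + 3), pattern 4+1+1; mod 13: f = (x^2 + 11x + 6)(x^4 + 9x^3 + x^2 + 6x + 4), pattern 4+2; mod 23: f = (x^2 + 3x + 14)(x^2 + 16x + 1)(x^2 + 21x + 13), pattern 2+2+2; mod 29: f = (x + 9)(x + 18)(x^2 + 26x + 9)(x^2 + 28x + 7), pattern 2+2+1+1; mod 193: f = (x + 5)(x + 43)(x + 93)(x + 98)(x + 148)(x + 186), pattern 1+1+1+1+1+1; mod 347: f = (x + 2)(x + 150)(x + 195)(x + 343)(x^2 + 345x + 256), pattern 2+1+1+1+1. No other pattern occurs in this range, so the set of observed cycle types is {6, 3+3, 4+1+1, 4+2, 2+2+2, 2+2+1+1, 1+1+1+1+1+1, 2+1+1+1+1}. The candidates containing elements of all these cycle types are S_4 x C_2 (6T11) of order 48, S_6 (6T16) of order 720; the others are excluded. The observed types are precisely the cycle types that occur in S_4 x C_2 (6T11). Each of the other remaining candidates has further cycle types, and by the Chebotarev density theorem the matching factorization patterns would occur for a proportion of primes equal to their share of the group: S_6 (6T16) additionally contains elements of type 5+1, 3+2+1, 3+1+1+1 (304 of its 720 elements, about 42% of primes). None of the 67 primes tested shows any such pattern (for each of these groups the chance of that is below 10^-4), which rules them out. Hence G = S_4 x C_2 (6T11), of order 48. The Galois group S_4 x C_2 (6T11) has order 48, so the splitting field has degree 48 over Q.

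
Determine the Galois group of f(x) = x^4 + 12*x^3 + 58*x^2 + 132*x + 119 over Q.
C_4 (order 4)

The polynomial is an irreducible quartic over Q and its discriminant is 2048, which is not a perfect square, so the Galois group is not contained in A_4. The resolvent cubic y^3 - 58*y^2 + 1108*y - 6952 has exactly one rational root, so the Galois group is C_4 or D_4. The quartic becomes reducible over Q(sqrt(disc)), so the group is C_4.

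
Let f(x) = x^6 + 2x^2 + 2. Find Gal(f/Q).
The polynomial f is an irreducible sextic over Q, so G = Gal(f/Q) is one of the 16 transitive subgroups 6T1, ..., 6T16 of S_6. The discriminant of f is -2508800, which is not a perfect square, so G is not contained in A_6. The transitive groups of degree 6 not contained in A_6 are: C_6 (6T1, order 6), S_3 (6T2, order 6), D_6 (6T3, order 12), C_3 x S_3 (6T5, order 18), A_4 x C_2 (6T6, order 24), S_4 (6T8, order 24), S_3 x S_3 (6T9, order 36), S_4 x C_2 (6T11, order 48), (S_3 x S_3) : C_2 (6T13, order 72), PGL(2,5) (6T14, order 120), S_6 (6T16, order 720). By Dedekind's theorem, for a prime p not dividing disc(f) the degrees of the irreducible factors of f mod p form the cycle type of an element of G. Factoring f modulo the 17 such primes p <= 71 (skipping 2, 5, 7, which divide the discriminant), each new pattern first appears at: mod 3: f = (x^3 + x^2 + 2x + 1)(x^3 + 2x^2 + 2x + 2), pattern 3+3; mod 13: f = (x^6 + 2x^2 + 2), pattern 6; mod 19: f = (x^2 + 5)(x^4 + 14x^2 + 8), pattern 4+2; mod 23: f = (x + 11)(x + 12)(x^4 + 6x^2 + 15), pattern 4+1+1; mod 53: f = (x^2 + 45)(x^2 + 11x + 38)(x^2 + 42x + 38), pattern 2+2+2; mod 59: f = (x + 4)(x + 55)(x^2 + 5x + 50)(x^2 + 54x + 50), pattern 2+2+1+1; mod 71: f = (x + 8)(x + 11)(x + 60)(x + 63)(x^2 + 43), pattern 2+1+1+1+1. No other pattern occurs in this range, so the set of observed cycle types is {3+3, 6, 4+2, 4+1+1, 2+2+2, 2+2+1+1, 2+1+1+1+1}. The candidates containing elements of all these cycle types are S_4 x C_2 (6T11) of order 48, S_6 (6T16) of order 720; the others are excluded. The observed types are precisely the cycle types that occur in S_4 x C_2 (6T11) (apart from the identity). Each of the other remaining candidates has further cycle types, and by the Chebotarev density theorem the matching factorization patterns would occur for a proportion of primes equal to their share of the group: S_6 (6T16) additionally contains elements of type 5+1, 3+2+1, 3+1+1+1 (304 of its 720 elements, about 42% of primes). None of the 17 primes tested shows any such pattern (for each of these groups the chance of that is below 10^-4), which rules them out. Hence G = S_4 x C_2 (6T11), of order 48.

S_4 x C_2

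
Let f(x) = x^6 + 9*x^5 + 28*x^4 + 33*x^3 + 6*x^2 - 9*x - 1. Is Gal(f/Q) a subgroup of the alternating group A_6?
No

The polynomial is irreducible of degree 6 over Q. Its discriminant is 810448, which is not a perfect square. A Galois group lies in the alternating group exactly when the discriminant is a square in Q, so the Galois group (S_3) is not contained in A_6.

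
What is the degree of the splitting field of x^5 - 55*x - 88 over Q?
60

The degree of the splitting field over Q equals the order of the Galois group, so first determine the group. The polynomial f is an irreducible quintic over Q, so G = Gal(f/Q) is a transitive subgroup of S_5: one of C_5 (5T1, order 5), D_5 (5T2, order 10), F_20 (5T3, order 20), A_5 (5T4, order 60) or S_5 (5T5, order 120). The discriminant of f is 58564000000 = 242000^2, a perfect square, so G is contained in A_5. The transitive groups of degree 5 contained in A_5 are: C_5 (5T1, order 5), D_5 (5T2, order 10), A_5 (5T4, order 60). By Dedekind's theorem, for a prime p not dividing disc(f) the degrees of the irreducible factors of f mod p form the cycle type of an element of G. Factoring f modulo the 3 such primes p <= 13 (skipping 2, 5, 11, which divide the discriminant), each new pattern first appears at: mod 3: f = (x^5 + 2x + 2), pattern 5; mod 13: f = (x + 5)(x + 7)(x^3 + x^2 + 5x + 9), pattern 3+1+1. No other pattern occurs in this range, so the set of observed cycle types is {5, 3+1+1}. Among the candidates above, the only group containing elements of all these cycle types is A_5 (5T4) — each of C_5 (5T1), D_5 (5T2) lacks at least one of them. Hence G = A_5 (5T4), of order 60. The Galois group A_5 (5T4) has order 60, so the splitting field has degree 60 over Q.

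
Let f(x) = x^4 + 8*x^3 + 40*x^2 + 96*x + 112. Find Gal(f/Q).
C_4 (also written C4)

The polynomial is an irreducible quartic over Q and its discriminant is 8388608, which is not a perfect square, so the Galois group is not contained in A_4. The resolvent cubic y^3 - 40*y^2 + 320*y + 1536 has exactly one rational root, so the Galois group is C_4 or D_4. The quartic becomes reducible over Q(sqrt(disc)), so the group is C_4.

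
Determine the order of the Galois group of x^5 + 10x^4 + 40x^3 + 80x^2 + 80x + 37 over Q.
The degree of the splitting field over Q equals the order of the Galois group, so first determine the group. The polynomial f is an irreducible quintic over Q, so G = Gal(f/Q) is a transitive subgroup of S_5: one of C_5 (5T1, order 5), D_5 (5T2, order 10), F_20 (5T3, order 20), A_5 (5T4, order 60) or S_5 (5T5, order 120). The discriminant of f is 1953125, which is not a perfect square, so G is not contained in A_5. The transitive groups of degree 5 not contained in A_5 are: F_20 (5T3, order 20), S_5 (5T5, order 120). By Dedekind's theorem, for a prime p not dividing disc(f) the degrees of the irreducible factors of f mod p form the cycle type of an element of G. Factoring f modulo the 18 such primes p <= 67 (skipping 5, which divides the discriminant), each new pattern first appears at: mod 2: f = (x + 1)(x^4 + x^3 + x^2 + x + 1), pattern 4+1; mod 11: f = (x^5 + 10x^4 + 7x^3 + 3x^2 + 3x + 4), pattern 5; mod 19: f = (x + 8)(x^2 + 9x + 12)(x^2 + 12x + 18), pattern 2+2+1; mod 31: f = (x + 9)(x + 16)(x + 21)(x + 27)(x + 30), pattern 1+1+1+1+1. No other pattern occurs in this range, so the set of observed cycle types is {4+1, 5, 2+2+1, 1+1+1+1+1}. The candidates containing elements of all these cycle types are F_20 (5T3) of order 20, S_5 (5T5) of order 120; the others are excluded. The observed types are precisely the cycle types that occur in F_20 (5T3). Each of the other remaining candidates has further cycle types, and by the Chebotarev density theorem the matching factorization patterns would occur for a proportion of primes equal to their share of the group: S_5 (5T5) additionally contains elements of type 3+2, 3+1+1, 2+1+1+1 (50 of its 120 elements, about 42% of primes). None of the 18 primes tested shows any such pattern (for each of these groups the chance of that is below 10^-4), which rules them out. Hence G = F_20 (5T3), of order 20. The Galois group F_20 (5T3) has order 20, so the splitting field has degree 20 over Q.

20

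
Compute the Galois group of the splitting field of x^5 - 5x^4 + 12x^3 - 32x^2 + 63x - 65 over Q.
The polynomial f is an irreducible quintic over Q, so G = Gal(f/Q) is a transitive subgroup of S_5: one of C_5 (5T1, order 5), D_5 (5T2, order 10), F_20 (5T3, order 20), A_5 (5T4, order 60) or S_5 (5T5, order 120). The discriminant of f is 4594898512, which is not a perfect square, so G is not contained in A_5. The transitive groups of degree 5 not contained in A_5 are: F_20 (5T3, order 20), S_5 (5T5, order 120). By Dedekind's theorem, for a prime p not dividing disc(f) the degrees of the irreducible factors of f mod p form the cycle type of an element of G. Factoring f modulo the 5 such primes p <= 13 (skipping 2, which divides the discriminant), each new pattern first appears at: mod 3: f = (x^5 + x^4 + x^2 + 1), pattern 5; mod 5: f = (x)(x^4 + 2x^2 + 3x + 3), pattern 4+1; mod 13: f = (x)(x + 12)(x^3 + 9x^2 + 8x + 2), pattern 3+1+1. No other pattern occurs in this range, so the set of observed cycle types is {5, 4+1, 3+1+1}. Among the candidates above, the only group containing elements of all these cycle types is S_5 (5T5) — F_20 (5T3) lacks at least one of them. Hence G = S_5 (5T5), of order 120.

5T5: S_5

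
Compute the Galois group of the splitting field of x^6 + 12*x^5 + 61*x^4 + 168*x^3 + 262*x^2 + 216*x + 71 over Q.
The polynomial f is an irreducible sextic over Q, so G = Gal(f/Q) is one of the 16 transitive subgroups 6T1, ..., 6T16 of S_6. The discriminant of f is 153664 = 392^2, a perfect square, so G is contained in A_6. The transitive groups of degree 6 contained in A_6 are: A_4 (6T4, order 12), S_4 (6T7, order 24), (C_3 x C_3) : C_4 (6T10, order 36), PSL(2,5) (6T12, order 60), A_6 (6T15, order 360). By Dedekind's theorem, for a prime p not dividing disc(f) the degrees of the irreducible factors of f mod p form the cycle type of an element of G. Factoring f modulo the 33 such primes p <= 149 (skipping 2, 7, which divide the discriminant), each new pattern first appears at: mod 3: f = (x^3 + 2x + 1)(x^3 + 2x + 2), pattern 3+3; mod 13: f = (x + 8)(x + 9)(x^2 + 4x + 9)(x^2 + 4x + 10), pattern 2+2+1+1. No other pattern occurs in this range, so the set of observed cycle types is {3+3, 2+2+1+1}. The candidates containing elements of all these cycle types are A_4 (6T4) of order 12, S_4 (6T7) of order 24, (C_3 x C_3) : C_4 (6T10) of order 36, PSL(2,5) (6T12) of order 60, A_6 (6T15) of order 360; the others are excluded. The observed types are precisely the cycle types that occur in A_4 (6T4) (apart from the identity). Each of the other remaining candidates has further cycle types, and by the Chebotarev density theorem the matching factorization patterns would occur for a proportion of primes equal to their share of the group: S_4 (6T7) additionally contains elements of type 4+2 (6 of its 24 elements, about 25% of primes); (C_3 x C_3) : C_4 (6T10) additionally contains elements of type 4+2, 3+1+1+1 (22 of its 36 elements, about 61% of primes); PSL(2,5) (6T12) additionally contains elements of type 5+1 (24 of its 60 elements, about 40% of primes); A_6 (6T15) additionally contains elements of type 5+1, 4+2, 3+1+1+1 (274 of its 360 elements, about 76% of primes). None of the 33 primes tested shows any such pattern (for each of these groups the chance of that is below 10^-4), which rules them out. Hence G = A_4 (6T4), of order 12.

A_4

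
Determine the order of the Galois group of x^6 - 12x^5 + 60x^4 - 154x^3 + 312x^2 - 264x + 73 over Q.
The degree of the splitting field over Q equals the order of the Galois group, so first determine the group. The polynomial f is an irreducible sextic over Q, so G = Gal(f/Q) is one of the 16 transitive subgroups 6T1, ..., 6T16 of S_6. The discriminant of f is -941328478973952, which is not a perfect square, so G is not contained in A_6. The transitive groups of degree 6 not contained in A_6 are: C_6 (6T1, order 6), S_3 (6T2, order 6), D_6 (6T3, order 12), C_3 x S_3 (6T5, order 18), A_4 x C_2 (6T6, order 24), S_4 (6T8, order 24), S_3 x S_3 (6T9, order 36), S_4 x C_2 (6T11, order 48), (S_3 x S_3) : C_2 (6T13, order 72), PGL(2,5) (6T14, order 120), S_6 (6T16, order 720). By Dedekind's theorem, for a prime p not dividing disc(f) the degrees of the irreducible factors of f mod p form the cycle type of an element of G. Factoring f modulo the 23 such primes p <= 103 (skipping 2, 3, 17, 67, which divide the discriminant), each new pattern first appears at: mod 5: f = (x^2 + 3)(x^2 + x + 2)(x^2 + 2x + 3), pattern 2+2+2; mod 7: f = (x^3 + x^2 + 3)(x^3 + x^2 + 3x + 1), pattern 3+3; mod 61: f = (x + 19)(x + 26)(x + 41)(x + 44)(x + 46)(x + 56), pattern 1+1+1+1+1+1. No other pattern occurs in this range, so the set of observed cycle types is {2+2+2, 3+3, 1+1+1+1+1+1}. The candidates containing elements of all these cycle types are C_6 (6T1) of order 6, S_3 (6T2) of order 6, D_6 (6T3) of order 12, C_3 x S_3 (6T5) of order 18, A_4 x C_2 (6T6) of order 24, S_4 (6T8) of order 24, S_3 x S_3 (6T9) of order 36, S_4 x C_2 (6T11) of order 48, (S_3 x S_3) : C_2 (6T13) of order 72, PGL(2,5) (6T14) of order 120, S_6 (6T16) of order 720; the others are excluded. The observed types are precisely the cycle types that occur in S_3 (6T2). Each of the other remaining candidates has further cycle types, and by the Chebotarev density theorem the matching factorization patterns would occur for a proportion of primes equal to their share of the group: C_6 (6T1) additionally contains elements of type 6 (2 of its 6 elements, about 33% of primes); D_6 (6T3) additionally contains elements of type 6, 2+2+1+1 (5 of its 12 elements, about 42% of primes); C_3 x S_3 (6T5) additionally contains elements of type 6, 3+1+1+1 (10 of its 18 elements, about 56% of primes); A_4 x C_2 (6T6) additionally contains elements of type 6, 2+2+1+1, 2+1+1+1+1 (14 of its 24 elements, about 58% of primes); S_4 (6T8) additionally contains elements of type 4+1+1, 2+2+1+1 (9 of its 24 elements, about 38% of primes); S_3 x S_3 (6T9) additionally contains elements of type 6, 3+1+1+1, 2+2+1+1 (25 of its 36 elements, about 69% of primes); S_4 x C_2 (6T11) additionally contains elements of type 6, 4+2, 4+1+1, 2+2+1+1, 2+1+1+1+1 (32 of its 48 elements, about 67% of primes); (S_3 x S_3) : C_2 (6T13) additionally contains elements of type 6, 4+2, 3+2+1, 3+1+1+1, 2+2+1+1, 2+1+1+1+1 (61 of its 72 elements, about 85% of primes); PGL(2,5) (6T14) additionally contains elements of type 6, 5+1, 4+1+1, 2+2+1+1 (89 of its 120 elements, about 74% of primes); S_6 (6T16) additionally contains elements of type 6, 5+1, 4+2, 4+1+1, 3+2+1, 3+1+1+1, 2+2+1+1, 2+1+1+1+1 (664 of its 720 elements, about 92% of primes). None of the 23 primes tested shows any such pattern (for each of these groups the chance of that is below 10^-4), which rules them out. Hence G = S_3 (6T2), of order 6. The Galois group S_3 (6T2) has order 6, so the splitting field has degree 6 over Q.

6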